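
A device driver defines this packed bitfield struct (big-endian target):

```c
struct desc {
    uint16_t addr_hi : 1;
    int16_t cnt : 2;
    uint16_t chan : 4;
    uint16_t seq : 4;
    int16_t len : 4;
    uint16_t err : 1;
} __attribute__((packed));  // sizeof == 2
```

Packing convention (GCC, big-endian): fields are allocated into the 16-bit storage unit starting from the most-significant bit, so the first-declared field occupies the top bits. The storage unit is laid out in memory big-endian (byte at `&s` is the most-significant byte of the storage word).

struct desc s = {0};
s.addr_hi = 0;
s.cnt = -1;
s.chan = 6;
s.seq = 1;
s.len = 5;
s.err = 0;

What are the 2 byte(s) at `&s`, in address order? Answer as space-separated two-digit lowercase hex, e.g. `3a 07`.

addr_hi:1 = 0 → 0x0 << 15 → word 0x0000
cnt:2 = -1 → 0x3 << 13 → word 0x6000
chan:4 = 6 → 0x6 << 9 → word 0x6c00
seq:4 = 1 → 0x1 << 5 → word 0x6c20
len:4 = 5 → 0x5 << 1 → word 0x6c2a
err:1 = 0 → 0x0 << 0 → word 0x6c2a
word = 0x6c2a → big-endian bytes:
  [0]=0x6c  [1]=0x2a

6c 2a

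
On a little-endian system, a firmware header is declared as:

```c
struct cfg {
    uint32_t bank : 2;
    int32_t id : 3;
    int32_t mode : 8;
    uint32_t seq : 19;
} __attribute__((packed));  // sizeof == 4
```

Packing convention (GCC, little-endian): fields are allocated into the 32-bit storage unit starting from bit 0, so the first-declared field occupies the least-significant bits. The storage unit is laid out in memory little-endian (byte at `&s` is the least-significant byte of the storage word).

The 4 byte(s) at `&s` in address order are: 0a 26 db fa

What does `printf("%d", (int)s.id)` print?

2

[0]=0x0a [1]=0x26 [2]=0xdb [3]=0xfa (little-endian) → word 0xfadb260a
bank:2 @ bit 0 → (0xfadb260a>>0)&0x3 = 0x2
id:3 @ bit 2 → (0xfadb260a>>2)&0x7 = 0x2  ←
mode:8 @ bit 5 → (0xfadb260a>>5)&0xff = 0x30
seq:19 @ bit 13 → (0xfadb260a>>13)&0x7ffff = 0x7d6d9
id signed 3b, MSB=0: value = 2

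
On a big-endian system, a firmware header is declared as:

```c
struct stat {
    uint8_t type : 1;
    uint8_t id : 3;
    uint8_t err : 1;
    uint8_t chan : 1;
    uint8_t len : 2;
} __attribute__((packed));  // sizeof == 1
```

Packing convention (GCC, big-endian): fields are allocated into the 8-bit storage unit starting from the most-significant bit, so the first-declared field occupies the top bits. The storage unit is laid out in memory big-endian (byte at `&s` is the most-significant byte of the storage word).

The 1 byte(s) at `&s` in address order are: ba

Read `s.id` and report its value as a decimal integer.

3

[0]=0xba (big-endian) → word 0xba
type [7+:1] = (word>>7) & 0x1 = 1
id [4+:3] = (word>>4) & 0x7 = 3  ←
err [3+:1] = (word>>3) & 0x1 = 1
chan [2+:1] = (word>>2) & 0x1 = 0
len [0+:2] = (word>>0) & 0x3 = 2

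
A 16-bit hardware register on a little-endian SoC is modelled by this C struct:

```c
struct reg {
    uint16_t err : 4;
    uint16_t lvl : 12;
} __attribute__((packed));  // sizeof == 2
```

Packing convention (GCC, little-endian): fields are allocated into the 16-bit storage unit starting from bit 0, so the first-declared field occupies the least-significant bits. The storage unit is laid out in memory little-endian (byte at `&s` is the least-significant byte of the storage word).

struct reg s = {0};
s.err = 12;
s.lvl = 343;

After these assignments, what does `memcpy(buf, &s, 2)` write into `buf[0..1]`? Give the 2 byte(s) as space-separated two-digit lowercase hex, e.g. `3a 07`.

err:4 = 12 → 0xc << 0 → word 0x000c
lvl:12 = 343 → 0x157 << 4 → word 0x157c
word = 0x157c → little-endian bytes:
  [0]=0x7c  [1]=0x15

7c 15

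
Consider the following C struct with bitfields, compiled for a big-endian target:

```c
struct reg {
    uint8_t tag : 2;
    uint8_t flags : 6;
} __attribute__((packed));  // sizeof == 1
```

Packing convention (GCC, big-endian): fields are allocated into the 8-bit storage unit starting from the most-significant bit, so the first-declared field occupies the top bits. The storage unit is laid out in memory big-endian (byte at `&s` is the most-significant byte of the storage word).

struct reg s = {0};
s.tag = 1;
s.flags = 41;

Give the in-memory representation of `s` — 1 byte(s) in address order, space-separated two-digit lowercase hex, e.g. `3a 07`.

69

tag (2b) val=1 bits=0x1 at bit 6: 0x40
flags (6b) val=41 bits=0x29 at bit 0: 0x69
word = 0x69 → big-endian bytes:
  [0]=0x69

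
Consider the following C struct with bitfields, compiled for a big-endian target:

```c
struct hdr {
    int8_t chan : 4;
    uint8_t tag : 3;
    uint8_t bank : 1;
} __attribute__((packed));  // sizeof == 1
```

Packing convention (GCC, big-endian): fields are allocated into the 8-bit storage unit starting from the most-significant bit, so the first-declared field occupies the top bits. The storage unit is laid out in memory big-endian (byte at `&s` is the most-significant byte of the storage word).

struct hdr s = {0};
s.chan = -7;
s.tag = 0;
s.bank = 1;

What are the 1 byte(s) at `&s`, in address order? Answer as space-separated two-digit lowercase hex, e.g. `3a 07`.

91

chan (4b) val=-7 bits=0x9 at bit 4: 0x90
tag (3b) val=0 bits=0x0 at bit 1: 0x90
bank (1b) val=1 bits=0x1 at bit 0: 0x91
word = 0x91 → big-endian bytes:
  [0]=0x91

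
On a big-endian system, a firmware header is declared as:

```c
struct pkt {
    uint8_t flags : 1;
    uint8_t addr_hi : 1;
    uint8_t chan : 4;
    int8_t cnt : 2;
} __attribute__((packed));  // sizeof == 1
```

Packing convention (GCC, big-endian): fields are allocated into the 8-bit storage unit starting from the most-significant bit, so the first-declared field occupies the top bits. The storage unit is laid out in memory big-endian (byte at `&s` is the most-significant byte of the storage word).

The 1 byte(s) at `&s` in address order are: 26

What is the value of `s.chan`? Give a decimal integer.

9

[0]=0x26 (big-endian) → word 0x26
flags [7+:1] = (word>>7) & 0x1 = 0
addr_hi [6+:1] = (word>>6) & 0x1 = 0
chan [2+:4] = (word>>2) & 0xf = 9  ←
cnt [0+:2] = (word>>0) & 0x3 = 2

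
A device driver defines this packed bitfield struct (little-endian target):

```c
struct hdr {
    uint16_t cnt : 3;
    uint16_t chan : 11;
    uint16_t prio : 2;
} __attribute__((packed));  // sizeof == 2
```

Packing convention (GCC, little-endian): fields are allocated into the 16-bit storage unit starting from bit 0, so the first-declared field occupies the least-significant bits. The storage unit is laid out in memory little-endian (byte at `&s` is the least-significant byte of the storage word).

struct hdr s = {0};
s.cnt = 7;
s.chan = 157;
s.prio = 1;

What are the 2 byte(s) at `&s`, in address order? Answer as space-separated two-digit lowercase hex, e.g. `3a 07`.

cnt:3 = 7 → 0x7 << 0 → word 0x0007
chan:11 = 157 → 0x9d << 3 → word 0x04ef
prio:2 = 1 → 0x1 << 14 → word 0x44ef
word = 0x44ef → little-endian bytes:
  [0]=0xef  [1]=0x44

ef 44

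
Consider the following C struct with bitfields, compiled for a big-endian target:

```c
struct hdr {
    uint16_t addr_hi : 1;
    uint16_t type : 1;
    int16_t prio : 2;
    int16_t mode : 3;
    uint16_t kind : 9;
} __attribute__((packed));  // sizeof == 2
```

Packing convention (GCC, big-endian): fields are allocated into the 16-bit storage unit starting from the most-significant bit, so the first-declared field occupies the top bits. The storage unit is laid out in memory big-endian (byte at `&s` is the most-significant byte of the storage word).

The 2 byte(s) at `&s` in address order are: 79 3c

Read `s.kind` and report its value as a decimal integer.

[0]=0x79 [1]=0x3c (big-endian) → word 0x793c
addr_hi [15+:1] = (word>>15) & 0x1 = 0
type [14+:1] = (word>>14) & 0x1 = 1
prio [12+:2] = (word>>12) & 0x3 = 3
mode [9+:3] = (word>>9) & 0x7 = 4
kind [0+:9] = (word>>0) & 0x1ff = 316  ←

316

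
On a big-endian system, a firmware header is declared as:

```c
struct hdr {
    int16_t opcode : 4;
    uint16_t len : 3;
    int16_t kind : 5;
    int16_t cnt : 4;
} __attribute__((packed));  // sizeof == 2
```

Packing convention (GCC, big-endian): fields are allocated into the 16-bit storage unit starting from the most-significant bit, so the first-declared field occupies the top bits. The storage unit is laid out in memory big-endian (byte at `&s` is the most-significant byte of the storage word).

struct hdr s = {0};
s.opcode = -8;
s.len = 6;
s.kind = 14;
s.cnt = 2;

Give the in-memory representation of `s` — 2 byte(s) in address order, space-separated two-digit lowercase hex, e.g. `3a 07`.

8c e2

opcode (4b) val=-8 bits=0x8 at bit 12: 0x8000
len (3b) val=6 bits=0x6 at bit 9: 0x8c00
kind (5b) val=14 bits=0xe at bit 4: 0x8ce0
cnt (4b) val=2 bits=0x2 at bit 0: 0x8ce2
word = 0x8ce2 → big-endian bytes:
  [0]=0x8c  [1]=0xe2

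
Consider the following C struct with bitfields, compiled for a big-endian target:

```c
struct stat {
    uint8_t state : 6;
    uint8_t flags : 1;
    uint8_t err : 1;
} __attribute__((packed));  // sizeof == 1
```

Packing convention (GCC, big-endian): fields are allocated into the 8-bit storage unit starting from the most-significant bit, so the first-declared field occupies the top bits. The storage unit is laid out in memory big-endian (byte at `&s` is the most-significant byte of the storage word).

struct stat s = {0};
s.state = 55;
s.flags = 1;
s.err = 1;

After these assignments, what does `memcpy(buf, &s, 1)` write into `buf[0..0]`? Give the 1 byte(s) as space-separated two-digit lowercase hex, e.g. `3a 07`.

df

state:6 = 55 → 0x37 << 2 → word 0xdc
flags:1 = 1 → 0x1 << 1 → word 0xde
err:1 = 1 → 0x1 << 0 → word 0xdf
word = 0xdf → big-endian bytes:
  [0]=0xdf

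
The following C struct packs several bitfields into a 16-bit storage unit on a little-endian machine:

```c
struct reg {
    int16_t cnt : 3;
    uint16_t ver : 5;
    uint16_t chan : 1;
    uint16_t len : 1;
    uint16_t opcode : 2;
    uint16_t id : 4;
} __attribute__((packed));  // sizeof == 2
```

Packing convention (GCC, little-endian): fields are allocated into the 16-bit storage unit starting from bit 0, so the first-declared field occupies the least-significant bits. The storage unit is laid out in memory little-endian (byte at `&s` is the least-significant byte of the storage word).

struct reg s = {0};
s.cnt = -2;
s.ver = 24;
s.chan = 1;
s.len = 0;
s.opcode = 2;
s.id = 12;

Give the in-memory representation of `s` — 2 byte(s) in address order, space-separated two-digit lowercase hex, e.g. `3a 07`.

[0+:3] cnt=-2 & 0x7 = 0x6; word=0x0006
[3+:5] ver=24 & 0x1f = 0x18; word=0x00c6
[8+:1] chan=1 & 0x1 = 0x1; word=0x01c6
[9+:1] len=0 & 0x1 = 0x0; word=0x01c6
[10+:2] opcode=2 & 0x3 = 0x2; word=0x09c6
[12+:4] id=12 & 0xf = 0xc; word=0xc9c6
word = 0xc9c6 → little-endian bytes:
  [0]=0xc6  [1]=0xc9

c6 c9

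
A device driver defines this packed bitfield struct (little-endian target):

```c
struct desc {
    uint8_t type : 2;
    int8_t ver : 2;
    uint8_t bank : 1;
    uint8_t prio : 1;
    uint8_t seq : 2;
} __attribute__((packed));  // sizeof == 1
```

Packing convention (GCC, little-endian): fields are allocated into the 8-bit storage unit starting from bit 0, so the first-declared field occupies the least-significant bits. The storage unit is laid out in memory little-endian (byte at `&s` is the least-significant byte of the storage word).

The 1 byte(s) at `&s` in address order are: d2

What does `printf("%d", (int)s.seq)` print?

3

[0]=0xd2 (little-endian) → word 0xd2
type:2 @ bit 0 → (0xd2>>0)&0x3 = 0x2
ver:2 @ bit 2 → (0xd2>>2)&0x3 = 0x0
bank:1 @ bit 4 → (0xd2>>4)&0x1 = 0x1
prio:1 @ bit 5 → (0xd2>>5)&0x1 = 0x0
seq:2 @ bit 6 → (0xd2>>6)&0x3 = 0x3  ←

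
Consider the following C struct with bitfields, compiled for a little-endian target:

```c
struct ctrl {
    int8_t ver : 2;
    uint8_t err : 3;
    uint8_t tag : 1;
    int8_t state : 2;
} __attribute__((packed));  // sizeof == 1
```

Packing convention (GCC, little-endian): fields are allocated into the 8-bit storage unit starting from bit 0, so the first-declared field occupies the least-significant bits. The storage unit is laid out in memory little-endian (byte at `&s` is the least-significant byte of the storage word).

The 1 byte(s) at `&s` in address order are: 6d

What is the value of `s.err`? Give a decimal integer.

3

[0]=0x6d (little-endian) → word 0x6d
ver [0+:2] = (word>>0) & 0x3 = 1
err [2+:3] = (word>>2) & 0x7 = 3  ←
tag [5+:1] = (word>>5) & 0x1 = 1
state [6+:2] = (word>>6) & 0x3 = 1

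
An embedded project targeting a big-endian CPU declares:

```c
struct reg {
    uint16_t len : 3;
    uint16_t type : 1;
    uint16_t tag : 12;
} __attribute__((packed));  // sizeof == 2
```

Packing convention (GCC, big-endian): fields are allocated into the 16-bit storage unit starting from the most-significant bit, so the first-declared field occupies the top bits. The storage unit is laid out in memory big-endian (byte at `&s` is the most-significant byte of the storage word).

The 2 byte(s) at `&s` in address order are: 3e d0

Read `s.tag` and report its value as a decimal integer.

[0]=0x3e [1]=0xd0 (big-endian) → word 0x3ed0
len [13+:3] = (word>>13) & 0x7 = 1
type [12+:1] = (word>>12) & 0x1 = 1
tag [0+:12] = (word>>0) & 0xfff = 3792  ←

3792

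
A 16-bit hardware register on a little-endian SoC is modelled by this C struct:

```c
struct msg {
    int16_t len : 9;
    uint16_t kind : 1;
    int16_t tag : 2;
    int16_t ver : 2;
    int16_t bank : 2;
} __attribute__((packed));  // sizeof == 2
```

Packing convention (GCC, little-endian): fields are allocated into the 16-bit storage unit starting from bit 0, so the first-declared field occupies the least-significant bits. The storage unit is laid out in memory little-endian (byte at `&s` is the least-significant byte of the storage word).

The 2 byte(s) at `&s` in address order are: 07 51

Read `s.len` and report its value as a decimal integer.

[0]=0x07 [1]=0x51 (little-endian) → word 0x5107
len [0+:9] = (word>>0) & 0x1ff = 263  ←
kind [9+:1] = (word>>9) & 0x1 = 0
tag [10+:2] = (word>>10) & 0x3 = 0
ver [12+:2] = (word>>12) & 0x3 = 1
bank [14+:2] = (word>>14) & 0x3 = 1
len signed 9b, MSB=1: 263 - 512 = -249

-249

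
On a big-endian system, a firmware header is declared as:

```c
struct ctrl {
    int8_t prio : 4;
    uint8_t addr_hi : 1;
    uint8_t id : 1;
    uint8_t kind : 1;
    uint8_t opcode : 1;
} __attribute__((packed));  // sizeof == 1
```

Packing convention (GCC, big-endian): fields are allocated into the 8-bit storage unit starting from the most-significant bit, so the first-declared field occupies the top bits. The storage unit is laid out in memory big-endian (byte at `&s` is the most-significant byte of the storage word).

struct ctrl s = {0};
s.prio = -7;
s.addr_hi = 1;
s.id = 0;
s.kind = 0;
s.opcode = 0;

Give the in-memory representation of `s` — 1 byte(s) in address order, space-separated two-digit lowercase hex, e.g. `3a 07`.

[4+:4] prio=-7 & 0xf = 0x9; word=0x90
[3+:1] addr_hi=1 & 0x1 = 0x1; word=0x98
[2+:1] id=0 & 0x1 = 0x0; word=0x98
[1+:1] kind=0 & 0x1 = 0x0; word=0x98
[0+:1] opcode=0 & 0x1 = 0x0; word=0x98
word = 0x98 → big-endian bytes:
  [0]=0x98

98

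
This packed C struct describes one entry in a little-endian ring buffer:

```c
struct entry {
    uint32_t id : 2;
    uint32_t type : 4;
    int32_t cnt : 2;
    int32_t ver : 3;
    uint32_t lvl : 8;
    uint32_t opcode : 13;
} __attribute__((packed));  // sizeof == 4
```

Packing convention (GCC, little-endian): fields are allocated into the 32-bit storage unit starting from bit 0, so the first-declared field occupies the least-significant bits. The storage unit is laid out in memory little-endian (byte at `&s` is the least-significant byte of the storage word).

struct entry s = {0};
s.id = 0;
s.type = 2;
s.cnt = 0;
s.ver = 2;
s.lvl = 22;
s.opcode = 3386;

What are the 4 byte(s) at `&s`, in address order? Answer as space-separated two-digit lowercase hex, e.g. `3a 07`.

[0+:2] id=0 & 0x3 = 0x0; word=0x00000000
[2+:4] type=2 & 0xf = 0x2; word=0x00000008
[6+:2] cnt=0 & 0x3 = 0x0; word=0x00000008
[8+:3] ver=2 & 0x7 = 0x2; word=0x00000208
[11+:8] lvl=22 & 0xff = 0x16; word=0x0000b208
[19+:13] opcode=3386 & 0x1fff = 0xd3a; word=0x69d0b208
word = 0x69d0b208 → little-endian bytes:
  [0]=0x08  [1]=0xb2  [2]=0xd0  [3]=0x69

08 b2 d0 69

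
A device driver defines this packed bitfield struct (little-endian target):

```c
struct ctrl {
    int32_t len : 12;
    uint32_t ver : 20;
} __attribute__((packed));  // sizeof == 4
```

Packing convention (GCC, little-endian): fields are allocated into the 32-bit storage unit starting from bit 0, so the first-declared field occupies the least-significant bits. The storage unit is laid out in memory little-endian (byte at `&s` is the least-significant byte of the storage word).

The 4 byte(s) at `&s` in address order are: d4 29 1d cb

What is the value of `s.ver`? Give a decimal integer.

[0]=0xd4 [1]=0x29 [2]=0x1d [3]=0xcb (little-endian) → word 0xcb1d29d4
len [0+:12] = (word>>0) & 0xfff = 2516
ver [12+:20] = (word>>12) & 0xfffff = 831954  ←

831954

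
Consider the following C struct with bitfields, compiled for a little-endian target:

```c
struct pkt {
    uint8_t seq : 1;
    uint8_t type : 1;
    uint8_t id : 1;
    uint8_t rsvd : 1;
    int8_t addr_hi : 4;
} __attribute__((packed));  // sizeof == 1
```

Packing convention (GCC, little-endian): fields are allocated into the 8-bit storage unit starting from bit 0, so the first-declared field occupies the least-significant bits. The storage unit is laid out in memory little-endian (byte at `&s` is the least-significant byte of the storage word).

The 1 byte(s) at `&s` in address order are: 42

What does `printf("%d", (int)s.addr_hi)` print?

[0]=0x42 (little-endian) → word 0x42
seq [0+:1] = (word>>0) & 0x1 = 0
type [1+:1] = (word>>1) & 0x1 = 1
id [2+:1] = (word>>2) & 0x1 = 0
rsvd [3+:1] = (word>>3) & 0x1 = 0
addr_hi [4+:4] = (word>>4) & 0xf = 4  ←
addr_hi signed 4b, MSB=0: value = 4

4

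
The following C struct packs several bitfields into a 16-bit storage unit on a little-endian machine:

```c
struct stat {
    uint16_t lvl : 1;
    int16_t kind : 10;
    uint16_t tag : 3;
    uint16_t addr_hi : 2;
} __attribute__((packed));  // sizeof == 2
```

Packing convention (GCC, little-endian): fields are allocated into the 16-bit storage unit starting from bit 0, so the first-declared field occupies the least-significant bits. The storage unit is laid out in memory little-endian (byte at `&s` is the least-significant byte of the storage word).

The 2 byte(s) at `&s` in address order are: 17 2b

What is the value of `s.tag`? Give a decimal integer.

[0]=0x17 [1]=0x2b (little-endian) → word 0x2b17
lvl:1 @ bit 0 → (0x2b17>>0)&0x1 = 0x1
kind:10 @ bit 1 → (0x2b17>>1)&0x3ff = 0x18b
tag:3 @ bit 11 → (0x2b17>>11)&0x7 = 0x5  ←
addr_hi:2 @ bit 14 → (0x2b17>>14)&0x3 = 0x0

5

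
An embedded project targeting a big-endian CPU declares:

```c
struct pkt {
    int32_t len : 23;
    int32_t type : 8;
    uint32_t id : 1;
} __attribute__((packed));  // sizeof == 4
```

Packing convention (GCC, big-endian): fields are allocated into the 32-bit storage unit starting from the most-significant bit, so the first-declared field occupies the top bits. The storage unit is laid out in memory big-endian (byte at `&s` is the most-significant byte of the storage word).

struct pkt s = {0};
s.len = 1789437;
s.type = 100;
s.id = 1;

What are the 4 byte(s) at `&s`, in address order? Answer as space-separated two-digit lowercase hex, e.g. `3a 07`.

36 9b fa c9

[9+:23] len=1789437 & 0x7fffff = 0x1b4dfd; word=0x369bfa00
[1+:8] type=100 & 0xff = 0x64; word=0x369bfac8
[0+:1] id=1 & 0x1 = 0x1; word=0x369bfac9
word = 0x369bfac9 → big-endian bytes:
  [0]=0x36  [1]=0x9b  [2]=0xfa  [3]=0xc9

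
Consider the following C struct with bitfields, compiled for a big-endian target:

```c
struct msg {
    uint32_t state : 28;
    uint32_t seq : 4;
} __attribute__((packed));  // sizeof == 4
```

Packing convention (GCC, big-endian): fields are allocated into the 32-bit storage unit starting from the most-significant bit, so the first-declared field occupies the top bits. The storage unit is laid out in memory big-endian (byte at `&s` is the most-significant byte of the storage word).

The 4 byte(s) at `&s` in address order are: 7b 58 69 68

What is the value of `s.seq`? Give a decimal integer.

[0]=0x7b [1]=0x58 [2]=0x69 [3]=0x68 (big-endian) → word 0x7b586968
state:28 @ bit 4 → (0x7b586968>>4)&0xfffffff = 0x7b58696
seq:4 @ bit 0 → (0x7b586968>>0)&0xf = 0x8  ←

8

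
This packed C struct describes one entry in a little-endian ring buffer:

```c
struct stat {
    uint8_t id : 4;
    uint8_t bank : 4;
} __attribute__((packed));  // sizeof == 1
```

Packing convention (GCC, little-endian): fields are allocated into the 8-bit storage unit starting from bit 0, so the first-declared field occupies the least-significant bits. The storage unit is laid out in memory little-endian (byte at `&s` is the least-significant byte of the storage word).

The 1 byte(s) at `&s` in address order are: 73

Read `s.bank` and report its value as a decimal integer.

7

[0]=0x73 (little-endian) → word 0x73
id:4 @ bit 0 → (0x73>>0)&0xf = 0x3
bank:4 @ bit 4 → (0x73>>4)&0xf = 0x7  ←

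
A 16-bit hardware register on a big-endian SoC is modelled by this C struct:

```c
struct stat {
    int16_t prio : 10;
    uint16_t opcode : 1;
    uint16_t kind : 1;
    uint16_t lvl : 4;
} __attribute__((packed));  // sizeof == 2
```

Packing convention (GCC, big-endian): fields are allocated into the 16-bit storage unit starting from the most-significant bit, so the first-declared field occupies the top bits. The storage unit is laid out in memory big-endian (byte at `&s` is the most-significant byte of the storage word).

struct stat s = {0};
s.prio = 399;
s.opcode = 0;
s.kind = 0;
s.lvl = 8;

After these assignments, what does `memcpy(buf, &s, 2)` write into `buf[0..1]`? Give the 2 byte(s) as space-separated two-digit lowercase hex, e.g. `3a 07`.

prio (10b) val=399 bits=0x18f at bit 6: 0x63c0
opcode (1b) val=0 bits=0x0 at bit 5: 0x63c0
kind (1b) val=0 bits=0x0 at bit 4: 0x63c0
lvl (4b) val=8 bits=0x8 at bit 0: 0x63c8
word = 0x63c8 → big-endian bytes:
  [0]=0x63  [1]=0xc8

63 c8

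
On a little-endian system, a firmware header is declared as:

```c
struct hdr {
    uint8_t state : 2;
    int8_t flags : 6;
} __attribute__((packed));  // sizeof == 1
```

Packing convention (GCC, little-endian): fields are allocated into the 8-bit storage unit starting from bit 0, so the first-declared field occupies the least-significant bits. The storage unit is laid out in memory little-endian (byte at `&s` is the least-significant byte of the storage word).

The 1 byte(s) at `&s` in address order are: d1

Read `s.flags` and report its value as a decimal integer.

-12

[0]=0xd1 (little-endian) → word 0xd1
state:2 @ bit 0 → (0xd1>>0)&0x3 = 0x1
flags:6 @ bit 2 → (0xd1>>2)&0x3f = 0x34  ←
flags signed 6b, MSB=1: 52 - 64 = -12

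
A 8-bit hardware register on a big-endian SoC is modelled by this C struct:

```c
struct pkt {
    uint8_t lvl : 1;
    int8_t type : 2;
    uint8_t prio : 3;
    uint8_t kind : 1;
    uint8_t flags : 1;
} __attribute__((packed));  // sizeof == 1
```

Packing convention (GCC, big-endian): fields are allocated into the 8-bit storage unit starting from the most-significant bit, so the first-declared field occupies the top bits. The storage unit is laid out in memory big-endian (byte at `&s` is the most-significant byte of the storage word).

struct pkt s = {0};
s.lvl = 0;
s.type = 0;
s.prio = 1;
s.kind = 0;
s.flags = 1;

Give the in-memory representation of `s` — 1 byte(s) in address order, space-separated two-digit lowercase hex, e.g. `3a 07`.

lvl:1 = 0 → 0x0 << 7 → word 0x00
type:2 = 0 → 0x0 << 5 → word 0x00
prio:3 = 1 → 0x1 << 2 → word 0x04
kind:1 = 0 → 0x0 << 1 → word 0x04
flags:1 = 1 → 0x1 << 0 → word 0x05
word = 0x05 → big-endian bytes:
  [0]=0x05

05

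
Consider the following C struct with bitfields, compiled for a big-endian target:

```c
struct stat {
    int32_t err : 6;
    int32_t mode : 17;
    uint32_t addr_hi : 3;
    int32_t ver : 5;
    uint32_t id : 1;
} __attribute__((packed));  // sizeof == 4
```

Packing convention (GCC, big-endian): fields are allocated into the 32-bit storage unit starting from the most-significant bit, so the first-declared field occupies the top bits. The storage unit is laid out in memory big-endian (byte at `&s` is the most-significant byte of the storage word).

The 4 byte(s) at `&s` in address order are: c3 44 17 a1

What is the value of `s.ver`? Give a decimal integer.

[0]=0xc3 [1]=0x44 [2]=0x17 [3]=0xa1 (big-endian) → word 0xc34417a1
err [26+:6] = (word>>26) & 0x3f = 48
mode [9+:17] = (word>>9) & 0x1ffff = 107019
addr_hi [6+:3] = (word>>6) & 0x7 = 6
ver [1+:5] = (word>>1) & 0x1f = 16  ←
id [0+:1] = (word>>0) & 0x1 = 1
ver signed 5b, MSB=1: 16 - 32 = -16

-16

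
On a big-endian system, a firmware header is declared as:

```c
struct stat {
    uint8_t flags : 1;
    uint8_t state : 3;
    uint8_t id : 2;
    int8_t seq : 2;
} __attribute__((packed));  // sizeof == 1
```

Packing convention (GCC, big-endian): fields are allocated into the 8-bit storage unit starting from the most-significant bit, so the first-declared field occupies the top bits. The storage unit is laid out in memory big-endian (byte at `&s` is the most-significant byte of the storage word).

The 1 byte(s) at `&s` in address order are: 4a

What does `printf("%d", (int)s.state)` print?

4

[0]=0x4a (big-endian) → word 0x4a
flags [7+:1] = (word>>7) & 0x1 = 0
state [4+:3] = (word>>4) & 0x7 = 4  ←
id [2+:2] = (word>>2) & 0x3 = 2
seq [0+:2] = (word>>0) & 0x3 = 2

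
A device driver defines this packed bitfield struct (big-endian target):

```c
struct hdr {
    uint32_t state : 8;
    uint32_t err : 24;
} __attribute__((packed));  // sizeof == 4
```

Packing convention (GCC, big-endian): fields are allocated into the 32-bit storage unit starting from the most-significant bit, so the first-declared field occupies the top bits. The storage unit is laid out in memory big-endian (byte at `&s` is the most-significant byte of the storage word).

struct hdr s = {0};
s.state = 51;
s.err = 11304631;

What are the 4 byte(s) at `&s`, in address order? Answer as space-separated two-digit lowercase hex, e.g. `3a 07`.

33 ac 7e b7

[24+:8] state=51 & 0xff = 0x33; word=0x33000000
[0+:24] err=11304631 & 0xffffff = 0xac7eb7; word=0x33ac7eb7
word = 0x33ac7eb7 → big-endian bytes:
  [0]=0x33  [1]=0xac  [2]=0x7e  [3]=0xb7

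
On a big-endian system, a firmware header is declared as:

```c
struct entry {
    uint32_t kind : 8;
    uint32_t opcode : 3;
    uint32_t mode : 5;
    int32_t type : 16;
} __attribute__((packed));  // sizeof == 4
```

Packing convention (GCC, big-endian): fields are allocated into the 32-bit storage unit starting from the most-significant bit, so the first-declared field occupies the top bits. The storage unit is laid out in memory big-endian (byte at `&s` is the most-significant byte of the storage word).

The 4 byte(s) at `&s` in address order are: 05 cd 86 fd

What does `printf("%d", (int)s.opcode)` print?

6

[0]=0x05 [1]=0xcd [2]=0x86 [3]=0xfd (big-endian) → word 0x05cd86fd
kind:8 @ bit 24 → (0x05cd86fd>>24)&0xff = 0x5
opcode:3 @ bit 21 → (0x05cd86fd>>21)&0x7 = 0x6  ←
mode:5 @ bit 16 → (0x05cd86fd>>16)&0x1f = 0xd
type:16 @ bit 0 → (0x05cd86fd>>0)&0xffff = 0x86fd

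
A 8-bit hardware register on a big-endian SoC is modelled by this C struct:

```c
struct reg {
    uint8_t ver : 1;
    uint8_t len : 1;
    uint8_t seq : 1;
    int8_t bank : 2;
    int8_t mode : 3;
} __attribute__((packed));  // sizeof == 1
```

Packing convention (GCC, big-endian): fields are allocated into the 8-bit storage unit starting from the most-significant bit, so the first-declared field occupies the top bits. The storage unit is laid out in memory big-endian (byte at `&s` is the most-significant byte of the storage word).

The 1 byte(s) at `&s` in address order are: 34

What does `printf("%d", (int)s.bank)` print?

-2

[0]=0x34 (big-endian) → word 0x34
ver [7+:1] = (word>>7) & 0x1 = 0
len [6+:1] = (word>>6) & 0x1 = 0
seq [5+:1] = (word>>5) & 0x1 = 1
bank [3+:2] = (word>>3) & 0x3 = 2  ←
mode [0+:3] = (word>>0) & 0x7 = 4
bank signed 2b, MSB=1: 2 - 4 = -2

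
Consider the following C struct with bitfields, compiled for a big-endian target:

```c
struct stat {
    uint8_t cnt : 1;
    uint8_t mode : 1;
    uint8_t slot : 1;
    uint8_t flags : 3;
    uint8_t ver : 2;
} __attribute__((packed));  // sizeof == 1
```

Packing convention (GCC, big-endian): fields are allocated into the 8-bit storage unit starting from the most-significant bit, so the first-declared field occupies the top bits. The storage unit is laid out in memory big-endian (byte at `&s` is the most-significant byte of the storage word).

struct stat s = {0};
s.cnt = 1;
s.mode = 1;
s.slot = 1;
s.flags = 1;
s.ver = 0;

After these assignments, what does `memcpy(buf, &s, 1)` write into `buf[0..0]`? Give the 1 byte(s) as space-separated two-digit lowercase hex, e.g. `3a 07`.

e4

[7+:1] cnt=1 & 0x1 = 0x1; word=0x80
[6+:1] mode=1 & 0x1 = 0x1; word=0xc0
[5+:1] slot=1 & 0x1 = 0x1; word=0xe0
[2+:3] flags=1 & 0x7 = 0x1; word=0xe4
[0+:2] ver=0 & 0x3 = 0x0; word=0xe4
word = 0xe4 → big-endian bytes:
  [0]=0xe4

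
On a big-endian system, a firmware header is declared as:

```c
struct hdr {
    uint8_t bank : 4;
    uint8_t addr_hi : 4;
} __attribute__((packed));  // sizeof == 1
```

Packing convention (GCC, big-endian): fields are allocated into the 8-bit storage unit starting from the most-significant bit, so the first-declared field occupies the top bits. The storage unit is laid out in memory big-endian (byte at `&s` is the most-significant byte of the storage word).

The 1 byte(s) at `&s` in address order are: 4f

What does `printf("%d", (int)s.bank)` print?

4

[0]=0x4f (big-endian) → word 0x4f
bank [4+:4] = (word>>4) & 0xf = 4  ←
addr_hi [0+:4] = (word>>0) & 0xf = 15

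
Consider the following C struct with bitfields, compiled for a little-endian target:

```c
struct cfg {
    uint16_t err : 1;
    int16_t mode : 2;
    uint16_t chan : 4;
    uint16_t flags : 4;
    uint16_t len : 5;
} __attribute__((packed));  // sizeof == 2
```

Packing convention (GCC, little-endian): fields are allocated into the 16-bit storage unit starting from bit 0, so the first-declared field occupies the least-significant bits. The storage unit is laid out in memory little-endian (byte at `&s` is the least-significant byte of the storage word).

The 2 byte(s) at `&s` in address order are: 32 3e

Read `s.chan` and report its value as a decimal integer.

[0]=0x32 [1]=0x3e (little-endian) → word 0x3e32
err [0+:1] = (word>>0) & 0x1 = 0
mode [1+:2] = (word>>1) & 0x3 = 1
chan [3+:4] = (word>>3) & 0xf = 6  ←
flags [7+:4] = (word>>7) & 0xf = 12
len [11+:5] = (word>>11) & 0x1f = 7

6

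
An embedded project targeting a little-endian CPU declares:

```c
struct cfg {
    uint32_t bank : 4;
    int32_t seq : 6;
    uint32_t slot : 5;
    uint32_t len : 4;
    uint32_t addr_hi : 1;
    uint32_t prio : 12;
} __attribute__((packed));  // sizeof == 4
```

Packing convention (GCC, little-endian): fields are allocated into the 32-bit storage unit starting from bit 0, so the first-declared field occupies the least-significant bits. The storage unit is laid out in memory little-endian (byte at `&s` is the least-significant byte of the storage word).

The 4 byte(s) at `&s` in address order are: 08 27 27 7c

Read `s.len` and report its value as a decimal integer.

[0]=0x08 [1]=0x27 [2]=0x27 [3]=0x7c (little-endian) → word 0x7c272708
bank:4 @ bit 0 → (0x7c272708>>0)&0xf = 0x8
seq:6 @ bit 4 → (0x7c272708>>4)&0x3f = 0x30
slot:5 @ bit 10 → (0x7c272708>>10)&0x1f = 0x9
len:4 @ bit 15 → (0x7c272708>>15)&0xf = 0xe  ←
addr_hi:1 @ bit 19 → (0x7c272708>>19)&0x1 = 0x0
prio:12 @ bit 20 → (0x7c272708>>20)&0xfff = 0x7c2

14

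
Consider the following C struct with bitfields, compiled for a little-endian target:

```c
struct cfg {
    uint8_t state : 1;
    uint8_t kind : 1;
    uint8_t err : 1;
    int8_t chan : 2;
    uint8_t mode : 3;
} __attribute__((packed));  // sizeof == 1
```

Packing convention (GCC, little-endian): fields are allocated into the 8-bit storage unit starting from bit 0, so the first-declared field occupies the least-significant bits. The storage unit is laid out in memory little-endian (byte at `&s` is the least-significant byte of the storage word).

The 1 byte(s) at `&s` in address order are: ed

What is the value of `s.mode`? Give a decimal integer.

7

[0]=0xed (little-endian) → word 0xed
state [0+:1] = (word>>0) & 0x1 = 1
kind [1+:1] = (word>>1) & 0x1 = 0
err [2+:1] = (word>>2) & 0x1 = 1
chan [3+:2] = (word>>3) & 0x3 = 1
mode [5+:3] = (word>>5) & 0x7 = 7  ←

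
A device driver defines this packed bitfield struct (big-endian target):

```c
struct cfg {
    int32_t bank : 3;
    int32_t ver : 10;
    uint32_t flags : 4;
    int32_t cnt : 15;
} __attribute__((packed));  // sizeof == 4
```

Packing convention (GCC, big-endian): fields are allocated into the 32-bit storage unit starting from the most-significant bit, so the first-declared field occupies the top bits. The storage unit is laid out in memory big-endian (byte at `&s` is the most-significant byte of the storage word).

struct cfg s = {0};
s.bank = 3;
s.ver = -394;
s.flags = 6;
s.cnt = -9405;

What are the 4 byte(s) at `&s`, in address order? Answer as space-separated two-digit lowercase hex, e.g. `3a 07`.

bank (3b) val=3 bits=0x3 at bit 29: 0x60000000
ver (10b) val=-394 bits=0x276 at bit 19: 0x73b00000
flags (4b) val=6 bits=0x6 at bit 15: 0x73b30000
cnt (15b) val=-9405 bits=0x5b43 at bit 0: 0x73b35b43
word = 0x73b35b43 → big-endian bytes:
  [0]=0x73  [1]=0xb3  [2]=0x5b  [3]=0x43

73 b3 5b 43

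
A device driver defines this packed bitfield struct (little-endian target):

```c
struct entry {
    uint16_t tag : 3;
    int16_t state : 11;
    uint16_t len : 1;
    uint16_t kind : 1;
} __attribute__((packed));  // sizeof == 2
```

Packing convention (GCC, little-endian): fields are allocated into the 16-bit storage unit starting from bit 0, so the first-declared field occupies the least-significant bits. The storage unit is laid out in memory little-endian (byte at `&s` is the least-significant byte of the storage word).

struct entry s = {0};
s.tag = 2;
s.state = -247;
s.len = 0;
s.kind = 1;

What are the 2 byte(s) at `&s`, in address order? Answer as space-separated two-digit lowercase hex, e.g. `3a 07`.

4a b8

[0+:3] tag=2 & 0x7 = 0x2; word=0x0002
[3+:11] state=-247 & 0x7ff = 0x709; word=0x384a
[14+:1] len=0 & 0x1 = 0x0; word=0x384a
[15+:1] kind=1 & 0x1 = 0x1; word=0xb84a
word = 0xb84a → little-endian bytes:
  [0]=0x4a  [1]=0xb8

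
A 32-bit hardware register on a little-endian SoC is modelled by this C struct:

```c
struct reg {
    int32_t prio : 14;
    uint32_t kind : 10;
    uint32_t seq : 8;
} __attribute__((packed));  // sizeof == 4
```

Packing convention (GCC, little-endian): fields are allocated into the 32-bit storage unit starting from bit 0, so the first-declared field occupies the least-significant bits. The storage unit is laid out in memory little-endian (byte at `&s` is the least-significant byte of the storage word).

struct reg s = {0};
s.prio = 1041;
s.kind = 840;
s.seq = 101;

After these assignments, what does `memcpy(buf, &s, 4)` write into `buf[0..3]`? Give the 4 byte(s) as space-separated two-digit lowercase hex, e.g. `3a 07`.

[0+:14] prio=1041 & 0x3fff = 0x411; word=0x00000411
[14+:10] kind=840 & 0x3ff = 0x348; word=0x00d20411
[24+:8] seq=101 & 0xff = 0x65; word=0x65d20411
word = 0x65d20411 → little-endian bytes:
  [0]=0x11  [1]=0x04  [2]=0xd2  [3]=0x65

11 04 d2 65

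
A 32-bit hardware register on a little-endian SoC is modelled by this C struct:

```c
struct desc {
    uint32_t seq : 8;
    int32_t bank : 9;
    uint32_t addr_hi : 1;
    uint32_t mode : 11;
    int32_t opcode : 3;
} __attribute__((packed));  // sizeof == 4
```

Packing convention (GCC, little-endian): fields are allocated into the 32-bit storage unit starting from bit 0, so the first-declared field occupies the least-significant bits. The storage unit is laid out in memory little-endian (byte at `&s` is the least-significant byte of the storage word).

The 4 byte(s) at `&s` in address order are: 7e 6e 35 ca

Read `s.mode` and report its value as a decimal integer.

653

[0]=0x7e [1]=0x6e [2]=0x35 [3]=0xca (little-endian) → word 0xca356e7e
seq:8 @ bit 0 → (0xca356e7e>>0)&0xff = 0x7e
bank:9 @ bit 8 → (0xca356e7e>>8)&0x1ff = 0x16e
addr_hi:1 @ bit 17 → (0xca356e7e>>17)&0x1 = 0x0
mode:11 @ bit 18 → (0xca356e7e>>18)&0x7ff = 0x28d  ←
opcode:3 @ bit 29 → (0xca356e7e>>29)&0x7 = 0x6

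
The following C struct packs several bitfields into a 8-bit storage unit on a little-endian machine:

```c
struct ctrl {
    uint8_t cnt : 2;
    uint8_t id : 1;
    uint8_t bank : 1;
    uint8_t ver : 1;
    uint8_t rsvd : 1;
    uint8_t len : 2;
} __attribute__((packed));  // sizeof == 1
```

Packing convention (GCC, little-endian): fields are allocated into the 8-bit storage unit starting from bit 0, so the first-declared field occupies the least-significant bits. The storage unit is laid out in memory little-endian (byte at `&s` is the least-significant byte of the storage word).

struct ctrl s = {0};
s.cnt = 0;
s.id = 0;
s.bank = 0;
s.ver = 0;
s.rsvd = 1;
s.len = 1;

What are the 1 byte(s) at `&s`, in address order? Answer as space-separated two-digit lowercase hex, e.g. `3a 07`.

60

[0+:2] cnt=0 & 0x3 = 0x0; word=0x00
[2+:1] id=0 & 0x1 = 0x0; word=0x00
[3+:1] bank=0 & 0x1 = 0x0; word=0x00
[4+:1] ver=0 & 0x1 = 0x0; word=0x00
[5+:1] rsvd=1 & 0x1 = 0x1; word=0x20
[6+:2] len=1 & 0x3 = 0x1; word=0x60
word = 0x60 → little-endian bytes:
  [0]=0x60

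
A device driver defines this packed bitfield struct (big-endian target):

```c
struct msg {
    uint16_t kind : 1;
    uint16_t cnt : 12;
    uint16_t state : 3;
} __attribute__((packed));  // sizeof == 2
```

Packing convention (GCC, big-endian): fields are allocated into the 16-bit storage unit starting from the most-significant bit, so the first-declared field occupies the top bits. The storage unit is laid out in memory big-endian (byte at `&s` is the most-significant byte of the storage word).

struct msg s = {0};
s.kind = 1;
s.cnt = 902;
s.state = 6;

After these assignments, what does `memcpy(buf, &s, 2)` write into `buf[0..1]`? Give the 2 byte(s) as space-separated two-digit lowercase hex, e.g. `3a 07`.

9c 36

kind:1 = 1 → 0x1 << 15 → word 0x8000
cnt:12 = 902 → 0x386 << 3 → word 0x9c30
state:3 = 6 → 0x6 << 0 → word 0x9c36
word = 0x9c36 → big-endian bytes:
  [0]=0x9c  [1]=0x36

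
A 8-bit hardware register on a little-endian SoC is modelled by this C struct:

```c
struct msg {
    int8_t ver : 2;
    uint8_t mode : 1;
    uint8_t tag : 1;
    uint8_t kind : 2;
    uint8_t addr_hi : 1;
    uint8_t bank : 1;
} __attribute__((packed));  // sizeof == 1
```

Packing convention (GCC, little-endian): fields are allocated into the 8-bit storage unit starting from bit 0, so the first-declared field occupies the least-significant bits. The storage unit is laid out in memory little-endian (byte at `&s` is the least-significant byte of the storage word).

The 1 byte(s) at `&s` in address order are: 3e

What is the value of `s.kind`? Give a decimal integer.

[0]=0x3e (little-endian) → word 0x3e
ver:2 @ bit 0 → (0x3e>>0)&0x3 = 0x2
mode:1 @ bit 2 → (0x3e>>2)&0x1 = 0x1
tag:1 @ bit 3 → (0x3e>>3)&0x1 = 0x1
kind:2 @ bit 4 → (0x3e>>4)&0x3 = 0x3  ←
addr_hi:1 @ bit 6 → (0x3e>>6)&0x1 = 0x0
bank:1 @ bit 7 → (0x3e>>7)&0x1 = 0x0

3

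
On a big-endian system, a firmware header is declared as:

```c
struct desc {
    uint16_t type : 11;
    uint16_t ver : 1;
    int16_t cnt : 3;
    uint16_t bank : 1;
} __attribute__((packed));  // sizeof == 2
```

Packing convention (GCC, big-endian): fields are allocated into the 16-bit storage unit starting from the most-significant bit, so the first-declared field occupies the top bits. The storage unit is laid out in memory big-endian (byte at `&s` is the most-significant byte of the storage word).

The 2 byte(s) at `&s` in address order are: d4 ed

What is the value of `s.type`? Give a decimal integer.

[0]=0xd4 [1]=0xed (big-endian) → word 0xd4ed
type:11 @ bit 5 → (0xd4ed>>5)&0x7ff = 0x6a7  ←
ver:1 @ bit 4 → (0xd4ed>>4)&0x1 = 0x0
cnt:3 @ bit 1 → (0xd4ed>>1)&0x7 = 0x6
bank:1 @ bit 0 → (0xd4ed>>0)&0x1 = 0x1

1703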